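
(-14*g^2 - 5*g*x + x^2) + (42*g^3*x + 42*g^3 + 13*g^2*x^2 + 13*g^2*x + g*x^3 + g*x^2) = 42*g^3*x + 42*g^3 + 13*g^2*x^2 + 13*g^2*x - 14*g^2 + g*x^3 + g*x^2 - 5*g*x + x^2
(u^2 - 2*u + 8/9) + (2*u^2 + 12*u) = 3*u^2 + 10*u + 8/9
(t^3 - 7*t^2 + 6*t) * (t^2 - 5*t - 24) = t^5 - 12*t^4 + 17*t^3 + 138*t^2 - 144*t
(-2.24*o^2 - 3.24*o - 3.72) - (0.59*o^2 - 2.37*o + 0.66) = -2.83*o^2 - 0.87*o - 4.38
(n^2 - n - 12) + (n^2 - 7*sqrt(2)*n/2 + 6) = 2*n^2 - 7*sqrt(2)*n/2 - n - 6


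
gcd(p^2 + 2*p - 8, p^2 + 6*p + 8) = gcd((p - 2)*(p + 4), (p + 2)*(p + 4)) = p + 4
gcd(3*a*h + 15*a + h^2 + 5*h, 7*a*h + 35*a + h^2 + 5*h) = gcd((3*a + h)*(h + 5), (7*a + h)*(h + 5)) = h + 5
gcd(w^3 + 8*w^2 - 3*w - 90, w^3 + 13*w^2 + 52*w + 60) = w^2 + 11*w + 30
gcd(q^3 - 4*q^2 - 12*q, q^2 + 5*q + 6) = q + 2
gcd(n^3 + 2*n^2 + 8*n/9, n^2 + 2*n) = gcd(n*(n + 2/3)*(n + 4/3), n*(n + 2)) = n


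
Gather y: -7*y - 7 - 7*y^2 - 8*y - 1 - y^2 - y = -8*y^2 - 16*y - 8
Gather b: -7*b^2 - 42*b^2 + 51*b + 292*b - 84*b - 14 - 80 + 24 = -49*b^2 + 259*b - 70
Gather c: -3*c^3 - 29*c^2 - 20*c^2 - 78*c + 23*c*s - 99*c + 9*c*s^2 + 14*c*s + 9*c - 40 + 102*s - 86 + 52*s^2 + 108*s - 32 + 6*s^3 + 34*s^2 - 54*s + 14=-3*c^3 - 49*c^2 + c*(9*s^2 + 37*s - 168) + 6*s^3 + 86*s^2 + 156*s - 144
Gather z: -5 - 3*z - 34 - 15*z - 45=-18*z - 84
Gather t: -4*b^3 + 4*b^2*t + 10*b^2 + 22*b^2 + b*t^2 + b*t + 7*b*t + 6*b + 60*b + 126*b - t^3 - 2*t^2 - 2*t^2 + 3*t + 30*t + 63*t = -4*b^3 + 32*b^2 + 192*b - t^3 + t^2*(b - 4) + t*(4*b^2 + 8*b + 96)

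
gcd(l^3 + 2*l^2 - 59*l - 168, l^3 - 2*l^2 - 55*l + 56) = l^2 - l - 56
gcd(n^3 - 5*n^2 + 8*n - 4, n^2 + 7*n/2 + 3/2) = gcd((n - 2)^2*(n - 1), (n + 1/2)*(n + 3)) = 1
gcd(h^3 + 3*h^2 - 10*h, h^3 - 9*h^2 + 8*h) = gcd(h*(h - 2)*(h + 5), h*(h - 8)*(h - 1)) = h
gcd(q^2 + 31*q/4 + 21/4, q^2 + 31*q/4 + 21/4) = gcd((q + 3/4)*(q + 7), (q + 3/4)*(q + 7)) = q^2 + 31*q/4 + 21/4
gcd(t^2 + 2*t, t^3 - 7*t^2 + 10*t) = t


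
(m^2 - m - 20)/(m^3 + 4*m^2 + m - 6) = (m^2 - m - 20)/(m^3 + 4*m^2 + m - 6)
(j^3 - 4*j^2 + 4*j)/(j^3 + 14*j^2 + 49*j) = (j^2 - 4*j + 4)/(j^2 + 14*j + 49)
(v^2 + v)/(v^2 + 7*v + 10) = v*(v + 1)/(v^2 + 7*v + 10)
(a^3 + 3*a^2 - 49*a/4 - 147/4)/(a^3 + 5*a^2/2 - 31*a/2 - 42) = (a - 7/2)/(a - 4)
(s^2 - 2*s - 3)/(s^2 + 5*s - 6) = (s^2 - 2*s - 3)/(s^2 + 5*s - 6)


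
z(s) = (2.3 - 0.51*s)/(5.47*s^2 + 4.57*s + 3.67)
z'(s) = (2.3 - 0.51*s)*(-10.94*s - 4.57)/(5.47*s^2 + 4.57*s + 3.67)^2 - 0.51/(5.47*s^2 + 4.57*s + 3.67)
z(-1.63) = 0.29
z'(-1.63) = 0.31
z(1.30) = 0.09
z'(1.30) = -0.11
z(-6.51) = 0.03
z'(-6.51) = 0.01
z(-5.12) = 0.04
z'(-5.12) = 0.01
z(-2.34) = 0.15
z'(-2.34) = 0.12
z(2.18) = 0.03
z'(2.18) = -0.03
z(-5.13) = 0.04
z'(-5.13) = 0.01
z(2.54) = 0.02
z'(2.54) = -0.02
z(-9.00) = 0.02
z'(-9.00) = 0.00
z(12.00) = -0.00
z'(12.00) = 0.00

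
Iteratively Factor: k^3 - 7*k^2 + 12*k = (k)*(k^2 - 7*k + 12) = k*(k - 4)*(k - 3)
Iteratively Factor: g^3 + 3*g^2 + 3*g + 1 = (g + 1)*(g^2 + 2*g + 1) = (g + 1)^2*(g + 1)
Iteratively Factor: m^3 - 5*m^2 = (m)*(m^2 - 5*m) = m*(m - 5)*(m)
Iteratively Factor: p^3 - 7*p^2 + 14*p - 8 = (p - 2)*(p^2 - 5*p + 4) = (p - 4)*(p - 2)*(p - 1)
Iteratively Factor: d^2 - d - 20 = (d + 4)*(d - 5)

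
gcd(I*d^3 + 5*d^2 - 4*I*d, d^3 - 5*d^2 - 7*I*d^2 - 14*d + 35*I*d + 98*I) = 1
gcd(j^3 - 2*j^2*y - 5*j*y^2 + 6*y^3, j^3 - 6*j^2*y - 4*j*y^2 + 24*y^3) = j + 2*y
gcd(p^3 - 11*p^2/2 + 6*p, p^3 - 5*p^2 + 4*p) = p^2 - 4*p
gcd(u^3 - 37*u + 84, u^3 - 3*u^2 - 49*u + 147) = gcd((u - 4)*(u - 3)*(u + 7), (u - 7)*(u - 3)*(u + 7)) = u^2 + 4*u - 21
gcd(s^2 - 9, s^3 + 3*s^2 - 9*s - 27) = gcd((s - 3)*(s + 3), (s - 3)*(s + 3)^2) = s^2 - 9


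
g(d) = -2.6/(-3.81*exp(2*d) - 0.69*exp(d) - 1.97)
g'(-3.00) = -0.03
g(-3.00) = 1.29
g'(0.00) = -0.52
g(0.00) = 0.40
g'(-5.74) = -0.00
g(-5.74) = 1.32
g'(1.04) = -0.14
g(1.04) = 0.08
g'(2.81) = -0.00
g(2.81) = 0.00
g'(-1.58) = -0.23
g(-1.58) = 1.14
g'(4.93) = -0.00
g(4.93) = 0.00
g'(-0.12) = -0.55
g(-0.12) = 0.47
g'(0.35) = -0.38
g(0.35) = 0.24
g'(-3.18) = -0.03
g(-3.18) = 1.30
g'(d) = -2.6*(7.62*exp(2*d) + 0.69*exp(d))/(-3.81*exp(2*d) - 0.69*exp(d) - 1.97)^2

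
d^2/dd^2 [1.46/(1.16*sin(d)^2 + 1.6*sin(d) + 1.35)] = (-7.858304*sin(d)^4 - 8.12928*sin(d)^3 + 17.195296*sin(d)^2 + 19.41216*sin(d) + 2.90248)/(1.16*sin(d)^2 + 1.6*sin(d) + 1.35)^3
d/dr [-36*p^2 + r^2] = 2*r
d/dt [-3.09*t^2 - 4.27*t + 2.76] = -6.18*t - 4.27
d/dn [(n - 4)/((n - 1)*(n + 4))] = (-n^2 + 8*n + 8)/(n^4 + 6*n^3 + n^2 - 24*n + 16)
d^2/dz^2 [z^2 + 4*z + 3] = 2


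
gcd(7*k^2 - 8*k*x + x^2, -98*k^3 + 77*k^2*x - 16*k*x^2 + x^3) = -7*k + x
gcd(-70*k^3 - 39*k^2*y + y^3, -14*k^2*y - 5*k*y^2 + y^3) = -14*k^2 - 5*k*y + y^2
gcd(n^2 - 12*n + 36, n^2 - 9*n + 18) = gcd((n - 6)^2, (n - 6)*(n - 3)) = n - 6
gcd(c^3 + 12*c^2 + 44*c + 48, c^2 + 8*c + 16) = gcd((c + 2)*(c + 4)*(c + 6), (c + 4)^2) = c + 4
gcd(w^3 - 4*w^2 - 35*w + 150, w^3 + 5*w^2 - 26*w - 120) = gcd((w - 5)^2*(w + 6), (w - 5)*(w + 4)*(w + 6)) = w^2 + w - 30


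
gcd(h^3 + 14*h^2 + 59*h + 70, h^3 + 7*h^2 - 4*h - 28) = h^2 + 9*h + 14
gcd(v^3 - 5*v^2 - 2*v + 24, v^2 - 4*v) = v - 4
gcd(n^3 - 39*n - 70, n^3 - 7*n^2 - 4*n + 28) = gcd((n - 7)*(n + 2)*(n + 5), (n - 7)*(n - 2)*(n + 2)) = n^2 - 5*n - 14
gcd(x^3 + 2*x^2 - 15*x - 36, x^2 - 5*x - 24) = x + 3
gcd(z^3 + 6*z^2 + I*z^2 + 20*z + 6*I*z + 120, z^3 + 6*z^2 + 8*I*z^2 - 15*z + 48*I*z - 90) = z^2 + z*(6 + 5*I) + 30*I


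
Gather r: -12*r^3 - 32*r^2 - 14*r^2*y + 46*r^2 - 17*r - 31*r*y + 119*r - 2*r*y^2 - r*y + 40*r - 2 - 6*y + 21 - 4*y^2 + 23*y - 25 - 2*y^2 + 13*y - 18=-12*r^3 + r^2*(14 - 14*y) + r*(-2*y^2 - 32*y + 142) - 6*y^2 + 30*y - 24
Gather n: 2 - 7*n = 2 - 7*n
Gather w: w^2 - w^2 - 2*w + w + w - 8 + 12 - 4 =0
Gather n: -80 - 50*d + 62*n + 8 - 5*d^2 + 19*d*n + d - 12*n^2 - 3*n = -5*d^2 - 49*d - 12*n^2 + n*(19*d + 59) - 72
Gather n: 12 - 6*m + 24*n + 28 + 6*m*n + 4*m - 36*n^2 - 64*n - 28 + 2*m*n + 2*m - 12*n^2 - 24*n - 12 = -48*n^2 + n*(8*m - 64)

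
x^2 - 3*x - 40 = (x - 8)*(x + 5)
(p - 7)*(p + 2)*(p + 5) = p^3 - 39*p - 70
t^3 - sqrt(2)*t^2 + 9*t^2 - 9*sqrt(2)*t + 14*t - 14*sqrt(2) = (t + 2)*(t + 7)*(t - sqrt(2))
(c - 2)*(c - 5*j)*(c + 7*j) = c^3 + 2*c^2*j - 2*c^2 - 35*c*j^2 - 4*c*j + 70*j^2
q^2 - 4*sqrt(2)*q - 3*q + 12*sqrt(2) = (q - 3)*(q - 4*sqrt(2))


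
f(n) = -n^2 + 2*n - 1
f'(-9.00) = 20.00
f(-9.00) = -100.00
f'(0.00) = 2.00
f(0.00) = -1.00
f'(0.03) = 1.94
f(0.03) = -0.94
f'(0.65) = 0.70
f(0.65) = -0.12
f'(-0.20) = 2.40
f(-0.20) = -1.44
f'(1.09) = -0.18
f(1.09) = -0.01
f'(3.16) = -4.32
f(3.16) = -4.67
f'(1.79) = -1.58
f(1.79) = -0.62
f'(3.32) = -4.64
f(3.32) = -5.38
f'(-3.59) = 9.18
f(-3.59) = -21.07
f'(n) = 2 - 2*n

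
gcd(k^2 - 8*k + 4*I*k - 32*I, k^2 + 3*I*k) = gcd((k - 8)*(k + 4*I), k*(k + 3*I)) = 1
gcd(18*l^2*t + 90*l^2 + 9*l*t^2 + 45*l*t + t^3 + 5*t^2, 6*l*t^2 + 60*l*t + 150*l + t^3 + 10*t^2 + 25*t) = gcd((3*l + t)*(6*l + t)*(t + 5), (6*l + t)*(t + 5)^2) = 6*l*t + 30*l + t^2 + 5*t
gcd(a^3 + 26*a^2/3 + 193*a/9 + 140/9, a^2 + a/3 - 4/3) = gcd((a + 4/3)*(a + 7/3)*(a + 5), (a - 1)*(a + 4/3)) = a + 4/3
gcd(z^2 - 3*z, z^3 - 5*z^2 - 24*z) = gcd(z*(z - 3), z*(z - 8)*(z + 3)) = z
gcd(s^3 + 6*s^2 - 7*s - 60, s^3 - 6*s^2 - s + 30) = s - 3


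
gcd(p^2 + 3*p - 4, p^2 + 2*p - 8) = p + 4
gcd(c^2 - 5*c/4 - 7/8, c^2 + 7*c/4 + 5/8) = c + 1/2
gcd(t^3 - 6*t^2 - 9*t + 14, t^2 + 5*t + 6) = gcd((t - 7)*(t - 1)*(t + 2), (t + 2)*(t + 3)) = t + 2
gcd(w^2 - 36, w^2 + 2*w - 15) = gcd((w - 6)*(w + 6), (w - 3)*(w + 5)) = 1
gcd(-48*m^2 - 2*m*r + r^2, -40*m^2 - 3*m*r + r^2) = -8*m + r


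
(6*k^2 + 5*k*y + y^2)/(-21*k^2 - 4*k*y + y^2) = (2*k + y)/(-7*k + y)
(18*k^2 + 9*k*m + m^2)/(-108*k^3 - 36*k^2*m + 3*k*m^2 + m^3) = -1/(6*k - m)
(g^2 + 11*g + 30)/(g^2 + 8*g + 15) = (g + 6)/(g + 3)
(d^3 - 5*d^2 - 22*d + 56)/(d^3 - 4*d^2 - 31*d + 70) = (d + 4)/(d + 5)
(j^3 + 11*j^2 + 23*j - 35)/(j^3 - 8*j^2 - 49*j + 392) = (j^2 + 4*j - 5)/(j^2 - 15*j + 56)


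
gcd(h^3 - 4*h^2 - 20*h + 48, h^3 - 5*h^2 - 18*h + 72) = h^2 - 2*h - 24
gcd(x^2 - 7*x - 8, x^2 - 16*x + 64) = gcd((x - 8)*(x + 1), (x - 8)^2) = x - 8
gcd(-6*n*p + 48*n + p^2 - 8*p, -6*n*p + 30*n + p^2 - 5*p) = -6*n + p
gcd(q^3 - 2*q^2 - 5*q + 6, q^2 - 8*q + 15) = q - 3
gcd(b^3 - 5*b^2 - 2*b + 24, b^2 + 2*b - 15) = b - 3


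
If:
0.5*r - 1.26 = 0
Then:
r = 2.52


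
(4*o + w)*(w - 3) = 4*o*w - 12*o + w^2 - 3*w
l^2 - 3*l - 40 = (l - 8)*(l + 5)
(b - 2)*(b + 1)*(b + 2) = b^3 + b^2 - 4*b - 4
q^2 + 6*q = q*(q + 6)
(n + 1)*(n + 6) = n^2 + 7*n + 6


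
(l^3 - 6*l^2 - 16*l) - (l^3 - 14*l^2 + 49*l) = 8*l^2 - 65*l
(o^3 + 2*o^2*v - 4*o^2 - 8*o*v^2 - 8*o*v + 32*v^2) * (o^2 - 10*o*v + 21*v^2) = o^5 - 8*o^4*v - 4*o^4 - 7*o^3*v^2 + 32*o^3*v + 122*o^2*v^3 + 28*o^2*v^2 - 168*o*v^4 - 488*o*v^3 + 672*v^4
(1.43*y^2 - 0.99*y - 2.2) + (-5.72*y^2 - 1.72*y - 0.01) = -4.29*y^2 - 2.71*y - 2.21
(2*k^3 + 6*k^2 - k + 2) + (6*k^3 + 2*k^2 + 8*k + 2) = 8*k^3 + 8*k^2 + 7*k + 4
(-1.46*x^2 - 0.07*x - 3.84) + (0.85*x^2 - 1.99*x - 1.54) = -0.61*x^2 - 2.06*x - 5.38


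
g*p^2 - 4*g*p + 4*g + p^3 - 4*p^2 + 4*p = (g + p)*(p - 2)^2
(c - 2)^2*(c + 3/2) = c^3 - 5*c^2/2 - 2*c + 6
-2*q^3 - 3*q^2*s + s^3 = (-2*q + s)*(q + s)^2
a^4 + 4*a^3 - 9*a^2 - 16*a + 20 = (a - 2)*(a - 1)*(a + 2)*(a + 5)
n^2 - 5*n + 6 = (n - 3)*(n - 2)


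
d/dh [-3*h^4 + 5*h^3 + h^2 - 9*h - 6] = -12*h^3 + 15*h^2 + 2*h - 9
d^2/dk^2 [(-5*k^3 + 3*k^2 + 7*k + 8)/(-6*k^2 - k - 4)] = 2*(-349*k^3 - 588*k^2 + 600*k + 164)/(216*k^6 + 108*k^5 + 450*k^4 + 145*k^3 + 300*k^2 + 48*k + 64)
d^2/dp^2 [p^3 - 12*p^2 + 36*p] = 6*p - 24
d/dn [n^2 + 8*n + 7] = 2*n + 8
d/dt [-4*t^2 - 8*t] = -8*t - 8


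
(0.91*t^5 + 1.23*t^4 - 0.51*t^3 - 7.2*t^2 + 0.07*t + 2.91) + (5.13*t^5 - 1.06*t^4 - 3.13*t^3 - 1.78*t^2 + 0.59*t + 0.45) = 6.04*t^5 + 0.17*t^4 - 3.64*t^3 - 8.98*t^2 + 0.66*t + 3.36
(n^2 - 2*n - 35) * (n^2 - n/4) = n^4 - 9*n^3/4 - 69*n^2/2 + 35*n/4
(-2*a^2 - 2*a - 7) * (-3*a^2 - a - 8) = 6*a^4 + 8*a^3 + 39*a^2 + 23*a + 56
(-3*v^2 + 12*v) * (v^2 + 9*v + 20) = -3*v^4 - 15*v^3 + 48*v^2 + 240*v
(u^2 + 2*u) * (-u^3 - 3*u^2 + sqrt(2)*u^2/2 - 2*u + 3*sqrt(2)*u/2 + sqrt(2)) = -u^5 - 5*u^4 + sqrt(2)*u^4/2 - 8*u^3 + 5*sqrt(2)*u^3/2 - 4*u^2 + 4*sqrt(2)*u^2 + 2*sqrt(2)*u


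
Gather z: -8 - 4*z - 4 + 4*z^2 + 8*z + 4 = 4*z^2 + 4*z - 8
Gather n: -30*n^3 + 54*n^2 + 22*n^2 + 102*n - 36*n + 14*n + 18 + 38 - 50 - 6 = -30*n^3 + 76*n^2 + 80*n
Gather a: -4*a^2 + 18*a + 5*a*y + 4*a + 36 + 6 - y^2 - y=-4*a^2 + a*(5*y + 22) - y^2 - y + 42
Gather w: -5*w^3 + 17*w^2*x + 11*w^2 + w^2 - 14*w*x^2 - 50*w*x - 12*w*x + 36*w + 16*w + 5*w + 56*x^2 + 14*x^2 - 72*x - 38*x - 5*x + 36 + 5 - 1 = -5*w^3 + w^2*(17*x + 12) + w*(-14*x^2 - 62*x + 57) + 70*x^2 - 115*x + 40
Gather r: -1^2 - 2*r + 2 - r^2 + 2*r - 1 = -r^2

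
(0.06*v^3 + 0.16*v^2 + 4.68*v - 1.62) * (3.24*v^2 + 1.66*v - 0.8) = 0.1944*v^5 + 0.618*v^4 + 15.3808*v^3 + 2.392*v^2 - 6.4332*v + 1.296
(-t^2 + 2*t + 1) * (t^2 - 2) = -t^4 + 2*t^3 + 3*t^2 - 4*t - 2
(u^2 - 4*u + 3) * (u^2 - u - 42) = u^4 - 5*u^3 - 35*u^2 + 165*u - 126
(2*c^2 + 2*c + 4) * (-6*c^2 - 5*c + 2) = -12*c^4 - 22*c^3 - 30*c^2 - 16*c + 8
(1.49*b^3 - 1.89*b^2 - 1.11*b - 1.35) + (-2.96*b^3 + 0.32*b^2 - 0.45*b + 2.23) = -1.47*b^3 - 1.57*b^2 - 1.56*b + 0.88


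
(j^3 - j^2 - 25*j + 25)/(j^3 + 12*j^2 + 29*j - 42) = (j^2 - 25)/(j^2 + 13*j + 42)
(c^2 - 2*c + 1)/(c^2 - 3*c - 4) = (-c^2 + 2*c - 1)/(-c^2 + 3*c + 4)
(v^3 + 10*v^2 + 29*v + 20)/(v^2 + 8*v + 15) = (v^2 + 5*v + 4)/(v + 3)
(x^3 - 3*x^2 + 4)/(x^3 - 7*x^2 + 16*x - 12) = (x + 1)/(x - 3)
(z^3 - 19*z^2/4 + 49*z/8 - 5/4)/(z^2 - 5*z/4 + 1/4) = (z^2 - 9*z/2 + 5)/(z - 1)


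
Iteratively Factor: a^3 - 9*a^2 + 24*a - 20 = (a - 2)*(a^2 - 7*a + 10) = (a - 2)^2*(a - 5)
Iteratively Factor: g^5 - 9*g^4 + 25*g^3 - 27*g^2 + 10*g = (g - 2)*(g^4 - 7*g^3 + 11*g^2 - 5*g) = g*(g - 2)*(g^3 - 7*g^2 + 11*g - 5) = g*(g - 5)*(g - 2)*(g^2 - 2*g + 1) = g*(g - 5)*(g - 2)*(g - 1)*(g - 1)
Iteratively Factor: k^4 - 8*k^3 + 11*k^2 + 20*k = (k + 1)*(k^3 - 9*k^2 + 20*k) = (k - 4)*(k + 1)*(k^2 - 5*k) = k*(k - 4)*(k + 1)*(k - 5)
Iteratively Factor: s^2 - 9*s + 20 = (s - 5)*(s - 4)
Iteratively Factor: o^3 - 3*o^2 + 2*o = (o - 1)*(o^2 - 2*o) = (o - 2)*(o - 1)*(o)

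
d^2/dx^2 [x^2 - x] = 2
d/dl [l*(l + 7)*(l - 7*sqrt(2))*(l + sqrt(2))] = 4*l^3 - 18*sqrt(2)*l^2 + 21*l^2 - 84*sqrt(2)*l - 28*l - 98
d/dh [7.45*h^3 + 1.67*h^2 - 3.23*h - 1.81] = 22.35*h^2 + 3.34*h - 3.23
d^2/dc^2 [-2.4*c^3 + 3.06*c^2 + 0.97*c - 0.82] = 6.12 - 14.4*c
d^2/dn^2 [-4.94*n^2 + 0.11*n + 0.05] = -9.88000000000000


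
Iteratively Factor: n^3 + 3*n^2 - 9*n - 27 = (n + 3)*(n^2 - 9) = (n - 3)*(n + 3)*(n + 3)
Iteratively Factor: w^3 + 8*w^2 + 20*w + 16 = (w + 2)*(w^2 + 6*w + 8) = (w + 2)*(w + 4)*(w + 2)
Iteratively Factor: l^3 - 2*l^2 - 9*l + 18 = (l - 2)*(l^2 - 9) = (l - 2)*(l + 3)*(l - 3)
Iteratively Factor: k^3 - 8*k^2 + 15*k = (k - 3)*(k^2 - 5*k) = (k - 5)*(k - 3)*(k)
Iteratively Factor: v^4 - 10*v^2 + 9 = (v + 3)*(v^3 - 3*v^2 - v + 3) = (v - 1)*(v + 3)*(v^2 - 2*v - 3) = (v - 3)*(v - 1)*(v + 3)*(v + 1)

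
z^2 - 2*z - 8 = (z - 4)*(z + 2)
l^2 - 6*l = l*(l - 6)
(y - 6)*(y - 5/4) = y^2 - 29*y/4 + 15/2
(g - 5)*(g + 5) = g^2 - 25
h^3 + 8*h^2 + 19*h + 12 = (h + 1)*(h + 3)*(h + 4)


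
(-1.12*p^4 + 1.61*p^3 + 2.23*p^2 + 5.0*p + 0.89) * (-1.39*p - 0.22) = 1.5568*p^5 - 1.9915*p^4 - 3.4539*p^3 - 7.4406*p^2 - 2.3371*p - 0.1958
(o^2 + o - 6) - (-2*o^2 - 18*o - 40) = 3*o^2 + 19*o + 34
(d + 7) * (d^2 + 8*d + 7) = d^3 + 15*d^2 + 63*d + 49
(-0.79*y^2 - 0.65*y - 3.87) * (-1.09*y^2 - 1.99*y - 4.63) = 0.8611*y^4 + 2.2806*y^3 + 9.1695*y^2 + 10.7108*y + 17.9181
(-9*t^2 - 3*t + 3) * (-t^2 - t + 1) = 9*t^4 + 12*t^3 - 9*t^2 - 6*t + 3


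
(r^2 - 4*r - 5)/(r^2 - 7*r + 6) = (r^2 - 4*r - 5)/(r^2 - 7*r + 6)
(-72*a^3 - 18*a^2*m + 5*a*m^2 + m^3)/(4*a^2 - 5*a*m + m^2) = (-18*a^2 - 9*a*m - m^2)/(a - m)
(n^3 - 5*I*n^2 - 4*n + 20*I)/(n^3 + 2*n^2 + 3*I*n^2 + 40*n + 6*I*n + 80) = (n - 2)/(n + 8*I)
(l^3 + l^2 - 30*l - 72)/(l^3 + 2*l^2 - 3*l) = (l^2 - 2*l - 24)/(l*(l - 1))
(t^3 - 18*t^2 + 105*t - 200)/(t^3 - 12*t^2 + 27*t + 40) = (t - 5)/(t + 1)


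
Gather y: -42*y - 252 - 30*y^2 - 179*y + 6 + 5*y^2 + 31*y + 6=-25*y^2 - 190*y - 240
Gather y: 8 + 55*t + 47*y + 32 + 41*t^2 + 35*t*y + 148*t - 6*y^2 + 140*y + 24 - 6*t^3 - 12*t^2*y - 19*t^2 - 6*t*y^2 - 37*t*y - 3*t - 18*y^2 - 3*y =-6*t^3 + 22*t^2 + 200*t + y^2*(-6*t - 24) + y*(-12*t^2 - 2*t + 184) + 64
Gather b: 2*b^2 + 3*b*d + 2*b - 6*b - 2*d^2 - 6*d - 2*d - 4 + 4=2*b^2 + b*(3*d - 4) - 2*d^2 - 8*d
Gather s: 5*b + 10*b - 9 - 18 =15*b - 27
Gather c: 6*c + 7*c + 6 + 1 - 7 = 13*c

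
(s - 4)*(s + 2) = s^2 - 2*s - 8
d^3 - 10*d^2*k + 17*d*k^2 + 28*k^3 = (d - 7*k)*(d - 4*k)*(d + k)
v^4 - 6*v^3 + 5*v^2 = v^2*(v - 5)*(v - 1)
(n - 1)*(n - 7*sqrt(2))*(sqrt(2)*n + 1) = sqrt(2)*n^3 - 13*n^2 - sqrt(2)*n^2 - 7*sqrt(2)*n + 13*n + 7*sqrt(2)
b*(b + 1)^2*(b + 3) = b^4 + 5*b^3 + 7*b^2 + 3*b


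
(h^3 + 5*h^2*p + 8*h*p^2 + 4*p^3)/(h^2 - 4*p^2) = (-h^2 - 3*h*p - 2*p^2)/(-h + 2*p)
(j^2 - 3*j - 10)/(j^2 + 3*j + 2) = (j - 5)/(j + 1)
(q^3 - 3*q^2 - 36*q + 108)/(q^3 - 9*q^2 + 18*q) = (q + 6)/q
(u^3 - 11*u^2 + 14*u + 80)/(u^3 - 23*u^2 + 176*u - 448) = (u^2 - 3*u - 10)/(u^2 - 15*u + 56)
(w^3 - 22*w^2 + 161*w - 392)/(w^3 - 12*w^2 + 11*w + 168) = (w - 7)/(w + 3)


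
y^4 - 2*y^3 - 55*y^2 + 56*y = y*(y - 8)*(y - 1)*(y + 7)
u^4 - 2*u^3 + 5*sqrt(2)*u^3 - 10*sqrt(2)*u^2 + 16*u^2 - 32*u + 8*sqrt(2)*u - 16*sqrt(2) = (u - 2)*(u + sqrt(2))*(u + 2*sqrt(2))^2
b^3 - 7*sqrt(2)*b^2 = b^2*(b - 7*sqrt(2))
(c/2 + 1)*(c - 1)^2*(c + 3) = c^4/2 + 3*c^3/2 - 3*c^2/2 - 7*c/2 + 3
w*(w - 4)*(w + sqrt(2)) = w^3 - 4*w^2 + sqrt(2)*w^2 - 4*sqrt(2)*w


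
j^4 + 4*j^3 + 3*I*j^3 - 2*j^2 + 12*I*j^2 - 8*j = j*(j + 4)*(j + I)*(j + 2*I)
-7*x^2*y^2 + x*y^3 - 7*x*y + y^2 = y*(-7*x + y)*(x*y + 1)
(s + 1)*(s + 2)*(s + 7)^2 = s^4 + 17*s^3 + 93*s^2 + 175*s + 98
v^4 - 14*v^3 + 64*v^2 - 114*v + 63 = (v - 7)*(v - 3)^2*(v - 1)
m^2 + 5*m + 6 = (m + 2)*(m + 3)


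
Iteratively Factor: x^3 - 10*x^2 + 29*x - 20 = (x - 5)*(x^2 - 5*x + 4) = (x - 5)*(x - 1)*(x - 4)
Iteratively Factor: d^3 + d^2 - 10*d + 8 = (d - 2)*(d^2 + 3*d - 4) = (d - 2)*(d - 1)*(d + 4)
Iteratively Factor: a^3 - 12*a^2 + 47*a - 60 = (a - 3)*(a^2 - 9*a + 20) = (a - 4)*(a - 3)*(a - 5)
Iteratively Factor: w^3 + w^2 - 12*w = (w - 3)*(w^2 + 4*w) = w*(w - 3)*(w + 4)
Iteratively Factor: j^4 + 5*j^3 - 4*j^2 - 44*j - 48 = (j + 2)*(j^3 + 3*j^2 - 10*j - 24) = (j + 2)*(j + 4)*(j^2 - j - 6) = (j - 3)*(j + 2)*(j + 4)*(j + 2)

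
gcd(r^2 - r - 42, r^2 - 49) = r - 7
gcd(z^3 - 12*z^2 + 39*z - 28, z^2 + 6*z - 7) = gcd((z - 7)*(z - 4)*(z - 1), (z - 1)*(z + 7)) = z - 1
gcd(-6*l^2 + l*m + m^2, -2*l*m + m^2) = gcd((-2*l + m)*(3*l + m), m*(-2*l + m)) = 2*l - m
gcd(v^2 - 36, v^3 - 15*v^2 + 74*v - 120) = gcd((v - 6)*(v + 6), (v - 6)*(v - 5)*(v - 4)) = v - 6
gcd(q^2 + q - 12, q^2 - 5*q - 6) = 1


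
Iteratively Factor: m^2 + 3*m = (m + 3)*(m)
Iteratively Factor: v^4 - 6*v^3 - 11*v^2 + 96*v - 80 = (v + 4)*(v^3 - 10*v^2 + 29*v - 20) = (v - 1)*(v + 4)*(v^2 - 9*v + 20) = (v - 5)*(v - 1)*(v + 4)*(v - 4)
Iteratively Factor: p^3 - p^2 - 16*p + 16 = (p + 4)*(p^2 - 5*p + 4) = (p - 4)*(p + 4)*(p - 1)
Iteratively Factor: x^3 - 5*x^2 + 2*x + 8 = (x + 1)*(x^2 - 6*x + 8) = (x - 4)*(x + 1)*(x - 2)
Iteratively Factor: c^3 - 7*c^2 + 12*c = (c - 3)*(c^2 - 4*c) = (c - 4)*(c - 3)*(c)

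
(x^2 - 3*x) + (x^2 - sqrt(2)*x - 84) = 2*x^2 - 3*x - sqrt(2)*x - 84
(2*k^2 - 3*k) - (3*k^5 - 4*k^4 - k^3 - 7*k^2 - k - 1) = -3*k^5 + 4*k^4 + k^3 + 9*k^2 - 2*k + 1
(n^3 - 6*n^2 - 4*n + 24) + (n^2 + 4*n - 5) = n^3 - 5*n^2 + 19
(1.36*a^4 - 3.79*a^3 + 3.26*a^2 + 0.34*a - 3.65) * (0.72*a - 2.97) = 0.9792*a^5 - 6.768*a^4 + 13.6035*a^3 - 9.4374*a^2 - 3.6378*a + 10.8405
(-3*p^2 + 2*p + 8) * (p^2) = -3*p^4 + 2*p^3 + 8*p^2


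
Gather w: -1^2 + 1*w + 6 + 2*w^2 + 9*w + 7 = 2*w^2 + 10*w + 12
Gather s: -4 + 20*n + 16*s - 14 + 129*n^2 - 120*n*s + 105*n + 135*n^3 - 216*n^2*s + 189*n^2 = 135*n^3 + 318*n^2 + 125*n + s*(-216*n^2 - 120*n + 16) - 18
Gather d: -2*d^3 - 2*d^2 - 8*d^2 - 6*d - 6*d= -2*d^3 - 10*d^2 - 12*d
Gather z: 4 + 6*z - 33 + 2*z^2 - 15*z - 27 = 2*z^2 - 9*z - 56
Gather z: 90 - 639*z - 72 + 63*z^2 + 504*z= 63*z^2 - 135*z + 18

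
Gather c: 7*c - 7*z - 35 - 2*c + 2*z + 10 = 5*c - 5*z - 25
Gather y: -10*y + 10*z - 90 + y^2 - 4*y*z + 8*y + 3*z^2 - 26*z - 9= y^2 + y*(-4*z - 2) + 3*z^2 - 16*z - 99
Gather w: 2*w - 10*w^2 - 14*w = -10*w^2 - 12*w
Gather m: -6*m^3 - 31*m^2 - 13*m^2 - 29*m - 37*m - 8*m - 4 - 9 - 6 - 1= -6*m^3 - 44*m^2 - 74*m - 20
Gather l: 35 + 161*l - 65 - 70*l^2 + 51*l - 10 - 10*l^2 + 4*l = -80*l^2 + 216*l - 40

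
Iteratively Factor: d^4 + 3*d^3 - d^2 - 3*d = (d)*(d^3 + 3*d^2 - d - 3) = d*(d + 3)*(d^2 - 1) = d*(d - 1)*(d + 3)*(d + 1)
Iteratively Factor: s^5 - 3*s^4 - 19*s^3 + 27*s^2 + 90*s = (s + 2)*(s^4 - 5*s^3 - 9*s^2 + 45*s) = (s - 3)*(s + 2)*(s^3 - 2*s^2 - 15*s) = s*(s - 3)*(s + 2)*(s^2 - 2*s - 15) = s*(s - 5)*(s - 3)*(s + 2)*(s + 3)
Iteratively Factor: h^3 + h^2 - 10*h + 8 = (h + 4)*(h^2 - 3*h + 2) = (h - 2)*(h + 4)*(h - 1)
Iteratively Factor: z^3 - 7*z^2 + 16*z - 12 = (z - 2)*(z^2 - 5*z + 6) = (z - 2)^2*(z - 3)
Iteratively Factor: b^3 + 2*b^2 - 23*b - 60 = (b + 3)*(b^2 - b - 20) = (b + 3)*(b + 4)*(b - 5)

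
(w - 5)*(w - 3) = w^2 - 8*w + 15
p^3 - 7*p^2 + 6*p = p*(p - 6)*(p - 1)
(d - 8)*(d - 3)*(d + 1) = d^3 - 10*d^2 + 13*d + 24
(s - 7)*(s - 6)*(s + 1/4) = s^3 - 51*s^2/4 + 155*s/4 + 21/2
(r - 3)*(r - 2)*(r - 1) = r^3 - 6*r^2 + 11*r - 6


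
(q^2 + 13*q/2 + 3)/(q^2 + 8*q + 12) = (q + 1/2)/(q + 2)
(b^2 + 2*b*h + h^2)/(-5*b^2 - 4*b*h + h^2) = (-b - h)/(5*b - h)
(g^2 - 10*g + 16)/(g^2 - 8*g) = (g - 2)/g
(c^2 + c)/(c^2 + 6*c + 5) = c/(c + 5)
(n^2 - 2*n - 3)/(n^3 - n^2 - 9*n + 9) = (n + 1)/(n^2 + 2*n - 3)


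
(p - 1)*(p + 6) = p^2 + 5*p - 6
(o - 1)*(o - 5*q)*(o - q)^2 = o^4 - 7*o^3*q - o^3 + 11*o^2*q^2 + 7*o^2*q - 5*o*q^3 - 11*o*q^2 + 5*q^3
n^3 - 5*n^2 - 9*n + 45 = (n - 5)*(n - 3)*(n + 3)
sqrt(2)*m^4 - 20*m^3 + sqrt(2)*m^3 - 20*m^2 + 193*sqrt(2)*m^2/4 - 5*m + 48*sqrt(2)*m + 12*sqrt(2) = (m + 1/2)*(m - 6*sqrt(2))*(m - 4*sqrt(2))*(sqrt(2)*m + sqrt(2)/2)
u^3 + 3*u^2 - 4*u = u*(u - 1)*(u + 4)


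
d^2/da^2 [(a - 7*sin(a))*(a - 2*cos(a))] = 7*a*sin(a) + 2*a*cos(a) + 4*sin(a) - 28*sin(2*a) - 14*cos(a) + 2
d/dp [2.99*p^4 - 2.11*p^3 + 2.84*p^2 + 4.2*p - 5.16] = 11.96*p^3 - 6.33*p^2 + 5.68*p + 4.2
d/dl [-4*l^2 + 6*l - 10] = 6 - 8*l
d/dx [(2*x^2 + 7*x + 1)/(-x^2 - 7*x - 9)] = (-7*x^2 - 34*x - 56)/(x^4 + 14*x^3 + 67*x^2 + 126*x + 81)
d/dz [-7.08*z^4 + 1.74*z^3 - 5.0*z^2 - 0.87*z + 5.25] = -28.32*z^3 + 5.22*z^2 - 10.0*z - 0.87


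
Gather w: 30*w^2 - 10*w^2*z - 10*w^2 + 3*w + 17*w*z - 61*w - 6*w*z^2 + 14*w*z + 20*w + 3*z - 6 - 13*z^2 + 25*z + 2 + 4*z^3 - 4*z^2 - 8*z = w^2*(20 - 10*z) + w*(-6*z^2 + 31*z - 38) + 4*z^3 - 17*z^2 + 20*z - 4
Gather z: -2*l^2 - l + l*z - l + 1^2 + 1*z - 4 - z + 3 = -2*l^2 + l*z - 2*l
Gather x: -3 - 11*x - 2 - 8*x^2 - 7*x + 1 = -8*x^2 - 18*x - 4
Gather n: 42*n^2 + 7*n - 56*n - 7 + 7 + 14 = 42*n^2 - 49*n + 14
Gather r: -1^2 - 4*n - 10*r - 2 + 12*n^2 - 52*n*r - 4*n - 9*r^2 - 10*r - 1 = 12*n^2 - 8*n - 9*r^2 + r*(-52*n - 20) - 4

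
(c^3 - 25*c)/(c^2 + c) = (c^2 - 25)/(c + 1)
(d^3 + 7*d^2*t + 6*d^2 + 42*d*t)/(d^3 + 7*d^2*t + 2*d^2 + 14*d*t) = (d + 6)/(d + 2)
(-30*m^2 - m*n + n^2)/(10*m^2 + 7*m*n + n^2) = (-6*m + n)/(2*m + n)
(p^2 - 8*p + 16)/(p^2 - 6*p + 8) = (p - 4)/(p - 2)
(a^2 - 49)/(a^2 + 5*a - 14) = (a - 7)/(a - 2)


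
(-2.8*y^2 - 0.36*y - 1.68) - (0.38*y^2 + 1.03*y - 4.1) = -3.18*y^2 - 1.39*y + 2.42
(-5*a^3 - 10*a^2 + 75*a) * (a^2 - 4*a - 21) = -5*a^5 + 10*a^4 + 220*a^3 - 90*a^2 - 1575*a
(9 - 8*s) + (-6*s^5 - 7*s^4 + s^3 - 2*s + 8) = -6*s^5 - 7*s^4 + s^3 - 10*s + 17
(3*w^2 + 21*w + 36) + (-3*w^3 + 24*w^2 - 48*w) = -3*w^3 + 27*w^2 - 27*w + 36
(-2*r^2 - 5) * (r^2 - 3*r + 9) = -2*r^4 + 6*r^3 - 23*r^2 + 15*r - 45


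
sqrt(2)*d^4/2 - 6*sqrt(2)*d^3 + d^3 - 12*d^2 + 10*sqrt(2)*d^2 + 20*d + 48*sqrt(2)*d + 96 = (d - 8)*(d - 6)*(d + sqrt(2))*(sqrt(2)*d/2 + sqrt(2))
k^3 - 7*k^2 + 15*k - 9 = (k - 3)^2*(k - 1)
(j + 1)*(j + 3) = j^2 + 4*j + 3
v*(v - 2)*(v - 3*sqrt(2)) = v^3 - 3*sqrt(2)*v^2 - 2*v^2 + 6*sqrt(2)*v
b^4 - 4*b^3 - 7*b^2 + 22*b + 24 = (b - 4)*(b - 3)*(b + 1)*(b + 2)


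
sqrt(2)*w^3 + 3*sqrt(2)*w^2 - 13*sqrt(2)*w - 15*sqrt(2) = (w - 3)*(w + 5)*(sqrt(2)*w + sqrt(2))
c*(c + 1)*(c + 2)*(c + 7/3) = c^4 + 16*c^3/3 + 9*c^2 + 14*c/3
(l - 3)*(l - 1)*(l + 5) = l^3 + l^2 - 17*l + 15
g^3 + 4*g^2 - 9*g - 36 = (g - 3)*(g + 3)*(g + 4)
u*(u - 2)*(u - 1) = u^3 - 3*u^2 + 2*u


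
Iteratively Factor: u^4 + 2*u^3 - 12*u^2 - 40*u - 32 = (u + 2)*(u^3 - 12*u - 16) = (u - 4)*(u + 2)*(u^2 + 4*u + 4) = (u - 4)*(u + 2)^2*(u + 2)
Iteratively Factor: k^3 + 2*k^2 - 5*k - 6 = (k + 3)*(k^2 - k - 2) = (k + 1)*(k + 3)*(k - 2)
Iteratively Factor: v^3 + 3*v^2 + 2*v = (v)*(v^2 + 3*v + 2) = v*(v + 2)*(v + 1)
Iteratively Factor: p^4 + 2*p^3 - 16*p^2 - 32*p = (p + 2)*(p^3 - 16*p) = (p + 2)*(p + 4)*(p^2 - 4*p) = (p - 4)*(p + 2)*(p + 4)*(p)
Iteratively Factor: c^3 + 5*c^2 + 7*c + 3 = (c + 3)*(c^2 + 2*c + 1) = (c + 1)*(c + 3)*(c + 1)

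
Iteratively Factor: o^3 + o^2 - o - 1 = (o + 1)*(o^2 - 1) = (o + 1)^2*(o - 1)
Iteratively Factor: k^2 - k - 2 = (k + 1)*(k - 2)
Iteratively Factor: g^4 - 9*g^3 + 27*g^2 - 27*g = (g - 3)*(g^3 - 6*g^2 + 9*g) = (g - 3)^2*(g^2 - 3*g) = g*(g - 3)^2*(g - 3)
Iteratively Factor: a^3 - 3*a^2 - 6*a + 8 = (a + 2)*(a^2 - 5*a + 4) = (a - 4)*(a + 2)*(a - 1)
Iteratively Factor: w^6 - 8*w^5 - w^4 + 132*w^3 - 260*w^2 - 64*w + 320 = (w + 4)*(w^5 - 12*w^4 + 47*w^3 - 56*w^2 - 36*w + 80) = (w + 1)*(w + 4)*(w^4 - 13*w^3 + 60*w^2 - 116*w + 80) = (w - 5)*(w + 1)*(w + 4)*(w^3 - 8*w^2 + 20*w - 16) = (w - 5)*(w - 2)*(w + 1)*(w + 4)*(w^2 - 6*w + 8) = (w - 5)*(w - 4)*(w - 2)*(w + 1)*(w + 4)*(w - 2)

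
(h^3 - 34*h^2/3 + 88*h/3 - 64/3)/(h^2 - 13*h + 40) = (3*h^2 - 10*h + 8)/(3*(h - 5))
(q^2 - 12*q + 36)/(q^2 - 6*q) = (q - 6)/q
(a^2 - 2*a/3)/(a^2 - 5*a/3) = (3*a - 2)/(3*a - 5)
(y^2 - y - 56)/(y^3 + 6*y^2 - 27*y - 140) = (y - 8)/(y^2 - y - 20)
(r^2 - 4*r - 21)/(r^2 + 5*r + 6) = (r - 7)/(r + 2)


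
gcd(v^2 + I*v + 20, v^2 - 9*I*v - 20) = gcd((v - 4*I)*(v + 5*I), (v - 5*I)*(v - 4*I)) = v - 4*I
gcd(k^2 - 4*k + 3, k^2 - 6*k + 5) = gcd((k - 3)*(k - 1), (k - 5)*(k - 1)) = k - 1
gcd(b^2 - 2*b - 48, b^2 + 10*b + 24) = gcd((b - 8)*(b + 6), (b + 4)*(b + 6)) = b + 6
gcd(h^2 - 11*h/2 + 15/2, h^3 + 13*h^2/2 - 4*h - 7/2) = 1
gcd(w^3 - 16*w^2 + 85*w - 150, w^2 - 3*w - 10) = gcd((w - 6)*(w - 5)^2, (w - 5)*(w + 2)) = w - 5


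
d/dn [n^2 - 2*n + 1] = 2*n - 2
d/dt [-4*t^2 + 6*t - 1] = 6 - 8*t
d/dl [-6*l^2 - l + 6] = -12*l - 1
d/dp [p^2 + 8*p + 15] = 2*p + 8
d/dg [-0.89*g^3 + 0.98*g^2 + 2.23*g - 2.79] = -2.67*g^2 + 1.96*g + 2.23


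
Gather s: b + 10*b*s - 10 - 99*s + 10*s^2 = b + 10*s^2 + s*(10*b - 99) - 10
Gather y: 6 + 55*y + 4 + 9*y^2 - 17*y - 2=9*y^2 + 38*y + 8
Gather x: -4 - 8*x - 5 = -8*x - 9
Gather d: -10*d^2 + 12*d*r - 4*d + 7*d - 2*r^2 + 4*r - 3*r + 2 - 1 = -10*d^2 + d*(12*r + 3) - 2*r^2 + r + 1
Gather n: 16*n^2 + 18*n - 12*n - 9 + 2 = 16*n^2 + 6*n - 7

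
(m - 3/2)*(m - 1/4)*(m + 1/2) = m^3 - 5*m^2/4 - m/2 + 3/16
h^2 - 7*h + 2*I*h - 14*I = (h - 7)*(h + 2*I)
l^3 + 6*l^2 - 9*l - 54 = (l - 3)*(l + 3)*(l + 6)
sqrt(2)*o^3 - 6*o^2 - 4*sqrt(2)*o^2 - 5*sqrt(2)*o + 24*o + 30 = (o - 5)*(o - 3*sqrt(2))*(sqrt(2)*o + sqrt(2))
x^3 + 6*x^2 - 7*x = x*(x - 1)*(x + 7)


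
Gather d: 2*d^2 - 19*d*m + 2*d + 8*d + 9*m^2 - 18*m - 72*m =2*d^2 + d*(10 - 19*m) + 9*m^2 - 90*m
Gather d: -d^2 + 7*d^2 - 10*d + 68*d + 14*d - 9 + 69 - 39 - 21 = 6*d^2 + 72*d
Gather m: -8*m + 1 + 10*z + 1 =-8*m + 10*z + 2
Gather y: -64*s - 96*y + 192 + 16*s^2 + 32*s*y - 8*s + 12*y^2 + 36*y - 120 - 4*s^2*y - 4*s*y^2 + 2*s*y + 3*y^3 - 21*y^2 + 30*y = 16*s^2 - 72*s + 3*y^3 + y^2*(-4*s - 9) + y*(-4*s^2 + 34*s - 30) + 72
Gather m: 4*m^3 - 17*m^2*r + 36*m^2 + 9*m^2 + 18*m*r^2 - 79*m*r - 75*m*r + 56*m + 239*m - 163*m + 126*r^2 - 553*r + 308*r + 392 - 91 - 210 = 4*m^3 + m^2*(45 - 17*r) + m*(18*r^2 - 154*r + 132) + 126*r^2 - 245*r + 91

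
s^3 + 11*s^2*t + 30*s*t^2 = s*(s + 5*t)*(s + 6*t)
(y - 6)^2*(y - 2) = y^3 - 14*y^2 + 60*y - 72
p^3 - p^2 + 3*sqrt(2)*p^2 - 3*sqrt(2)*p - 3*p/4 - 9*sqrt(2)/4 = (p - 3/2)*(p + 1/2)*(p + 3*sqrt(2))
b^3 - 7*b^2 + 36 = (b - 6)*(b - 3)*(b + 2)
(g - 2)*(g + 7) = g^2 + 5*g - 14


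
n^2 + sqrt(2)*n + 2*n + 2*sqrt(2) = (n + 2)*(n + sqrt(2))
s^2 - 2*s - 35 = (s - 7)*(s + 5)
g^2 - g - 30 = (g - 6)*(g + 5)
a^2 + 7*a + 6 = (a + 1)*(a + 6)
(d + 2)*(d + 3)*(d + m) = d^3 + d^2*m + 5*d^2 + 5*d*m + 6*d + 6*m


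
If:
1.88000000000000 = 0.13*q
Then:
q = 14.46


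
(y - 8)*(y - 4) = y^2 - 12*y + 32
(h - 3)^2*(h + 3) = h^3 - 3*h^2 - 9*h + 27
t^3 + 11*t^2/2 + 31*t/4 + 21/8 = (t + 1/2)*(t + 3/2)*(t + 7/2)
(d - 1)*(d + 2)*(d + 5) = d^3 + 6*d^2 + 3*d - 10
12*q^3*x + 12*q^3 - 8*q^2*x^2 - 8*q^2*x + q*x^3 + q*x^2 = (-6*q + x)*(-2*q + x)*(q*x + q)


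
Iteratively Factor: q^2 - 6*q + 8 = (q - 4)*(q - 2)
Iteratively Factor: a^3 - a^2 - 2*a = (a)*(a^2 - a - 2) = a*(a + 1)*(a - 2)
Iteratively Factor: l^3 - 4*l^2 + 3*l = (l - 1)*(l^2 - 3*l) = (l - 3)*(l - 1)*(l)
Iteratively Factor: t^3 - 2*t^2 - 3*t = (t + 1)*(t^2 - 3*t) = t*(t + 1)*(t - 3)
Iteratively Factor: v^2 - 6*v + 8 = (v - 4)*(v - 2)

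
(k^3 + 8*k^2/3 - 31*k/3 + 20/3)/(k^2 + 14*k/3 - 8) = (k^2 + 4*k - 5)/(k + 6)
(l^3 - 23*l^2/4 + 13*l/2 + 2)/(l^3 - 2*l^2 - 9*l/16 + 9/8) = 4*(4*l^2 - 15*l - 4)/(16*l^2 - 9)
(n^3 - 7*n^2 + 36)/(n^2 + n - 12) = (n^2 - 4*n - 12)/(n + 4)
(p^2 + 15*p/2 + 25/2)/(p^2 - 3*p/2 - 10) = (p + 5)/(p - 4)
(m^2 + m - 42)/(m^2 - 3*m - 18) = (m + 7)/(m + 3)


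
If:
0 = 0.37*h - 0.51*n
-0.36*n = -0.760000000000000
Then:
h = 2.91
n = 2.11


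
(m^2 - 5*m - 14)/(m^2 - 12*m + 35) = (m + 2)/(m - 5)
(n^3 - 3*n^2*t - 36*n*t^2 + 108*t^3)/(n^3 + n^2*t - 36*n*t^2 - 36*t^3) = (n - 3*t)/(n + t)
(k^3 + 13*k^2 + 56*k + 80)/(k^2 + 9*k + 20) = k + 4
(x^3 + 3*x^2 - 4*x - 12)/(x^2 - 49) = (x^3 + 3*x^2 - 4*x - 12)/(x^2 - 49)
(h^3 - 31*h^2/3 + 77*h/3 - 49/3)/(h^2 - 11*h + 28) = (3*h^2 - 10*h + 7)/(3*(h - 4))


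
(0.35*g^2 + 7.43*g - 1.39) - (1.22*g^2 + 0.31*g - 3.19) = -0.87*g^2 + 7.12*g + 1.8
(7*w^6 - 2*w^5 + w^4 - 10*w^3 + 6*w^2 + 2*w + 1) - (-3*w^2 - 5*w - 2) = 7*w^6 - 2*w^5 + w^4 - 10*w^3 + 9*w^2 + 7*w + 3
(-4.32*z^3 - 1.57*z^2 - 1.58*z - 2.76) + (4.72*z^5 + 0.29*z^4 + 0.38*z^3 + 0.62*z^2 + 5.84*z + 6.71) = 4.72*z^5 + 0.29*z^4 - 3.94*z^3 - 0.95*z^2 + 4.26*z + 3.95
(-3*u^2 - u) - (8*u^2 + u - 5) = -11*u^2 - 2*u + 5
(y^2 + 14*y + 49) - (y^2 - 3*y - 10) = 17*y + 59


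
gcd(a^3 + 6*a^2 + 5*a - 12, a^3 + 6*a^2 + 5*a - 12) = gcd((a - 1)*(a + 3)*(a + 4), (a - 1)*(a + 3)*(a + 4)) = a^3 + 6*a^2 + 5*a - 12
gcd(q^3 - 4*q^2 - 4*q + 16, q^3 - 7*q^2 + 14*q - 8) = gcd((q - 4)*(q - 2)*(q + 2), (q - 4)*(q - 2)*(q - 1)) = q^2 - 6*q + 8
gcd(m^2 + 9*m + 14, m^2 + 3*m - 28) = m + 7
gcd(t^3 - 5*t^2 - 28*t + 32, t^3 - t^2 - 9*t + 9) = t - 1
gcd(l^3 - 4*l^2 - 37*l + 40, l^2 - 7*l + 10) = 1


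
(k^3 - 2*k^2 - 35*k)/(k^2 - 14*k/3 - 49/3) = 3*k*(k + 5)/(3*k + 7)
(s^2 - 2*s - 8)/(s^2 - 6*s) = (s^2 - 2*s - 8)/(s*(s - 6))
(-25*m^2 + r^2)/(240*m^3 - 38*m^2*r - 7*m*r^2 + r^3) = (5*m + r)/(-48*m^2 - 2*m*r + r^2)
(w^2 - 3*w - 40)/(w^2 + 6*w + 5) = (w - 8)/(w + 1)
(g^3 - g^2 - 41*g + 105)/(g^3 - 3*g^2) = 1 + 2/g - 35/g^2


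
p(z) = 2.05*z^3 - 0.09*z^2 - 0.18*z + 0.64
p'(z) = 6.15*z^2 - 0.18*z - 0.18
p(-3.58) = -93.93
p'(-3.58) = 79.29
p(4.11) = 140.70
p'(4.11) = 102.97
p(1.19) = 3.75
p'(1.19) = 8.31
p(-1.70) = -9.39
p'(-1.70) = 17.90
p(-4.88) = -238.86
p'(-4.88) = 147.16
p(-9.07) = -1534.72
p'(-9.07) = 507.38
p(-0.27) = 0.64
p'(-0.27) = 0.32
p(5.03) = 258.35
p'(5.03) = 154.52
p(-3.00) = -54.98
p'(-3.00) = 55.71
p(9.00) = 1486.18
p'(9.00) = 496.35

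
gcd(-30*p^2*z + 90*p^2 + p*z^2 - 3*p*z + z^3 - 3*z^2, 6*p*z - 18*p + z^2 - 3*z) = 6*p*z - 18*p + z^2 - 3*z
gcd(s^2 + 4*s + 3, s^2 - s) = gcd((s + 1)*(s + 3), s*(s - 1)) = 1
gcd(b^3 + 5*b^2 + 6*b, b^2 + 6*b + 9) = b + 3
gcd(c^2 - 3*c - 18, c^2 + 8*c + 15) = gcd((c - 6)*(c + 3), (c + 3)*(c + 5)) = c + 3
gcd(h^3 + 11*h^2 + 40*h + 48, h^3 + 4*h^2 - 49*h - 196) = h + 4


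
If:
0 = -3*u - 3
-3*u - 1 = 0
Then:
No Solution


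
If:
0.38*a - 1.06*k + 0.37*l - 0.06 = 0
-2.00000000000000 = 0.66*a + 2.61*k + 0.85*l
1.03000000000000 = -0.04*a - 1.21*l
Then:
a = -0.23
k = -0.43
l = -0.84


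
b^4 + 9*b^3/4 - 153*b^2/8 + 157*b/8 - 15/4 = (b - 5/2)*(b - 1)*(b - 1/4)*(b + 6)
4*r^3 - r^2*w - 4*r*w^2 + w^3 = (-4*r + w)*(-r + w)*(r + w)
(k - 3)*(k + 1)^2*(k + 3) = k^4 + 2*k^3 - 8*k^2 - 18*k - 9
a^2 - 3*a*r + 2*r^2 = (a - 2*r)*(a - r)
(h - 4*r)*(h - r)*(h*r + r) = h^3*r - 5*h^2*r^2 + h^2*r + 4*h*r^3 - 5*h*r^2 + 4*r^3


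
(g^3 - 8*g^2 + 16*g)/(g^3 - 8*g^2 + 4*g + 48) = g*(g - 4)/(g^2 - 4*g - 12)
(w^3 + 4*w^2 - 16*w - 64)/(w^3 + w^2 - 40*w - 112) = (w - 4)/(w - 7)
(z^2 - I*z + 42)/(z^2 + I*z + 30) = (z - 7*I)/(z - 5*I)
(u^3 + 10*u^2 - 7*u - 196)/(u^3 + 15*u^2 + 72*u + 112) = (u^2 + 3*u - 28)/(u^2 + 8*u + 16)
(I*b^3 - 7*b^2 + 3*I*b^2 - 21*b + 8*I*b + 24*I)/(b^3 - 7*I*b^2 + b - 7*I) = (I*b^2 + b*(-8 + 3*I) - 24)/(b^2 - 6*I*b + 7)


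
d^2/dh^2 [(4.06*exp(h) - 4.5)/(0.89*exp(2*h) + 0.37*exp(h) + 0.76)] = (3.215926*exp(4*h) - 15.594758*exp(3*h) - 20.922654*exp(2*h) + 10.417478*exp(h) + 3.610456)*exp(h)/(0.704969*exp(6*h) + 0.879231*exp(5*h) + 2.171511*exp(4*h) + 1.552261*exp(3*h) + 1.854324*exp(2*h) + 0.641136*exp(h) + 0.438976)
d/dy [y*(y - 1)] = 2*y - 1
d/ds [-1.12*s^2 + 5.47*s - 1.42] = 5.47 - 2.24*s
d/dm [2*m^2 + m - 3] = 4*m + 1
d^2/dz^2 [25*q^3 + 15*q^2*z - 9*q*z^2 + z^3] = -18*q + 6*z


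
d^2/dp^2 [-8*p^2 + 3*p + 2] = -16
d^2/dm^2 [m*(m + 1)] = 2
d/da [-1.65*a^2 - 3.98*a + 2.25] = -3.3*a - 3.98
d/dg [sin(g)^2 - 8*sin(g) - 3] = 2*(sin(g) - 4)*cos(g)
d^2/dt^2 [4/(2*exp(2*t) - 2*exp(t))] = -(2*(exp(t) - 1)*(4*exp(t) - 1) - 4*(2*exp(t) - 1)^2)*exp(-t)/(exp(t) - 1)^3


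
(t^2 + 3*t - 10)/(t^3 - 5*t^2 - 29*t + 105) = (t - 2)/(t^2 - 10*t + 21)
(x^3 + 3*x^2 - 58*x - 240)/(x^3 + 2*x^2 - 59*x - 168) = (x^2 + 11*x + 30)/(x^2 + 10*x + 21)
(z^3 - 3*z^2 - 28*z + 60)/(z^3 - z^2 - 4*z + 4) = (z^2 - z - 30)/(z^2 + z - 2)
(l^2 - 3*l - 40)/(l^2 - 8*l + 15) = (l^2 - 3*l - 40)/(l^2 - 8*l + 15)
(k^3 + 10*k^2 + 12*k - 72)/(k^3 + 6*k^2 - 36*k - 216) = (k - 2)/(k - 6)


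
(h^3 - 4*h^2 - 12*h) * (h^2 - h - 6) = h^5 - 5*h^4 - 14*h^3 + 36*h^2 + 72*h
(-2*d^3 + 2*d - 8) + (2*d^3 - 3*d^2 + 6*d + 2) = -3*d^2 + 8*d - 6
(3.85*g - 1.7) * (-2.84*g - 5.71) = -10.934*g^2 - 17.1555*g + 9.707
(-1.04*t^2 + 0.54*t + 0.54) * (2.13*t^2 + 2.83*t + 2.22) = -2.2152*t^4 - 1.793*t^3 + 0.3696*t^2 + 2.727*t + 1.1988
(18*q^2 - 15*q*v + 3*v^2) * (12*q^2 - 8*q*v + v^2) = 216*q^4 - 324*q^3*v + 174*q^2*v^2 - 39*q*v^3 + 3*v^4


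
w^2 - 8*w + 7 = (w - 7)*(w - 1)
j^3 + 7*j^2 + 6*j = j*(j + 1)*(j + 6)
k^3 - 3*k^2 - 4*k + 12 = (k - 3)*(k - 2)*(k + 2)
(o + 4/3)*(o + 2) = o^2 + 10*o/3 + 8/3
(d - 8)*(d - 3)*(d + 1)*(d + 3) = d^4 - 7*d^3 - 17*d^2 + 63*d + 72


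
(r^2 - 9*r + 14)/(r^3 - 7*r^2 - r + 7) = (r - 2)/(r^2 - 1)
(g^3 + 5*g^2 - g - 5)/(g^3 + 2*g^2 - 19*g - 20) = (g - 1)/(g - 4)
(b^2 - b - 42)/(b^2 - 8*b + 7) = (b + 6)/(b - 1)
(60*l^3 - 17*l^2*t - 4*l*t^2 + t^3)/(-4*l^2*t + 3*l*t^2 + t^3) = (15*l^2 - 8*l*t + t^2)/(t*(-l + t))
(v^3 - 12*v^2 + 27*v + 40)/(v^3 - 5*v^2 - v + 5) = (v - 8)/(v - 1)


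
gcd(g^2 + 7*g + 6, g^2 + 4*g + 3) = g + 1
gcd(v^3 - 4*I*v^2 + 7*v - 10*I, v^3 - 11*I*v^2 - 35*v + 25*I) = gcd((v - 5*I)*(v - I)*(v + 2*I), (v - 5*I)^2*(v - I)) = v^2 - 6*I*v - 5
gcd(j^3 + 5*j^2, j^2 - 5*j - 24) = 1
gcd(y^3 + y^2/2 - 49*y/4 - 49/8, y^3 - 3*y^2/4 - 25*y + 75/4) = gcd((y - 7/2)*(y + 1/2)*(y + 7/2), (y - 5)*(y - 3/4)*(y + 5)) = 1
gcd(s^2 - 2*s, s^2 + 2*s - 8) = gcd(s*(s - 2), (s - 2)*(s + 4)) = s - 2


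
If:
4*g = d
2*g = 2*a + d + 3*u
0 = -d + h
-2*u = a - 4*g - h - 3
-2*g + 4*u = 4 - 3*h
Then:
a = -89/41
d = -40/41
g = -10/41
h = -40/41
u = 66/41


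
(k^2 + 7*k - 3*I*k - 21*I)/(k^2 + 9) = (k + 7)/(k + 3*I)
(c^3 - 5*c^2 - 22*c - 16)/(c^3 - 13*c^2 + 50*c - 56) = (c^3 - 5*c^2 - 22*c - 16)/(c^3 - 13*c^2 + 50*c - 56)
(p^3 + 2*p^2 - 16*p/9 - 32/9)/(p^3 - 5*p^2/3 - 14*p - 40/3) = (p - 4/3)/(p - 5)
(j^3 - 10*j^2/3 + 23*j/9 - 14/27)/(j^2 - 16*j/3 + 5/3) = (j^2 - 3*j + 14/9)/(j - 5)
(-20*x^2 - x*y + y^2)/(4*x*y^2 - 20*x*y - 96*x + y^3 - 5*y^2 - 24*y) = (-5*x + y)/(y^2 - 5*y - 24)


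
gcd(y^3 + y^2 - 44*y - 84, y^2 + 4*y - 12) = y + 6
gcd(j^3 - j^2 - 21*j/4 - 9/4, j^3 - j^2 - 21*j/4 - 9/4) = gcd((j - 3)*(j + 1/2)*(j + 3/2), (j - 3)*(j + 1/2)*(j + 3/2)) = j^3 - j^2 - 21*j/4 - 9/4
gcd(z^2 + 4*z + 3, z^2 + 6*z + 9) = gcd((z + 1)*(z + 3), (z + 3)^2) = z + 3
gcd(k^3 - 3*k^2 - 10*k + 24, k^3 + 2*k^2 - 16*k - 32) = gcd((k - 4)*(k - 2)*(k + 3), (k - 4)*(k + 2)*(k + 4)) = k - 4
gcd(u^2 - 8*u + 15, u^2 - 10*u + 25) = u - 5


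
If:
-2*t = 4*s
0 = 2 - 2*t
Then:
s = -1/2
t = 1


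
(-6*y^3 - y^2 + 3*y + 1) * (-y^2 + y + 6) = 6*y^5 - 5*y^4 - 40*y^3 - 4*y^2 + 19*y + 6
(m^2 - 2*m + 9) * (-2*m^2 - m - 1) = -2*m^4 + 3*m^3 - 17*m^2 - 7*m - 9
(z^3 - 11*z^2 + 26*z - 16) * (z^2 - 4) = z^5 - 11*z^4 + 22*z^3 + 28*z^2 - 104*z + 64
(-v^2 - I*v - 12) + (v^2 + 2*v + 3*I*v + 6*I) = 2*v + 2*I*v - 12 + 6*I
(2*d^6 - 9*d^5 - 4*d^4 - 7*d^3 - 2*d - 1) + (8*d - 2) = 2*d^6 - 9*d^5 - 4*d^4 - 7*d^3 + 6*d - 3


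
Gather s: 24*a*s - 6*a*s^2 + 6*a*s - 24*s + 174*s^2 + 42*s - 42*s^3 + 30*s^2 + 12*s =-42*s^3 + s^2*(204 - 6*a) + s*(30*a + 30)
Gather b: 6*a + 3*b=6*a + 3*b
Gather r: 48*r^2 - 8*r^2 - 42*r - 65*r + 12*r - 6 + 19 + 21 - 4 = 40*r^2 - 95*r + 30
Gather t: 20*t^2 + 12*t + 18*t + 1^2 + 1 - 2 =20*t^2 + 30*t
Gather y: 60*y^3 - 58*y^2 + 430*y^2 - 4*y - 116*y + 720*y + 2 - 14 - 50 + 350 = 60*y^3 + 372*y^2 + 600*y + 288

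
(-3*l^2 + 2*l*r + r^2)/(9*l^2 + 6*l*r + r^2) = (-l + r)/(3*l + r)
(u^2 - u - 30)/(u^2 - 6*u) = (u + 5)/u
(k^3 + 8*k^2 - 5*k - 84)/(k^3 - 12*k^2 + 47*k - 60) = (k^2 + 11*k + 28)/(k^2 - 9*k + 20)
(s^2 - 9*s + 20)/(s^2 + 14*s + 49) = (s^2 - 9*s + 20)/(s^2 + 14*s + 49)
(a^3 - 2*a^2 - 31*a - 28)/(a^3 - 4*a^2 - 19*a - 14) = (a + 4)/(a + 2)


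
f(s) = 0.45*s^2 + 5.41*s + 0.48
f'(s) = 0.9*s + 5.41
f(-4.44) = -14.67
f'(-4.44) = 1.41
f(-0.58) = -2.51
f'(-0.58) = 4.89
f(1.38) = 8.80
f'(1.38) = 6.65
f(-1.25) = -5.58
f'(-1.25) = 4.28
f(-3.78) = -13.54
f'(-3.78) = 2.01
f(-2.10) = -8.90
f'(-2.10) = 3.52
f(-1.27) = -5.66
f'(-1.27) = 4.27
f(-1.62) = -7.10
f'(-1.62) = 3.95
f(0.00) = 0.48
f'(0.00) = 5.41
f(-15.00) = 20.58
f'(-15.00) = -8.09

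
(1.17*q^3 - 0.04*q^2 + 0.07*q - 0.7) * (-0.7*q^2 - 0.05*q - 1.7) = -0.819*q^5 - 0.0305*q^4 - 2.036*q^3 + 0.5545*q^2 - 0.084*q + 1.19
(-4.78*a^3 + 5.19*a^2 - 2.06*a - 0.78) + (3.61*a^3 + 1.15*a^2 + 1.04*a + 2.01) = -1.17*a^3 + 6.34*a^2 - 1.02*a + 1.23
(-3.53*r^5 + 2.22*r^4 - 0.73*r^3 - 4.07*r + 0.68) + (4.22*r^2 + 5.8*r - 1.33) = -3.53*r^5 + 2.22*r^4 - 0.73*r^3 + 4.22*r^2 + 1.73*r - 0.65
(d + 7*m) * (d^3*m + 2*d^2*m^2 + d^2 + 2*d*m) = d^4*m + 9*d^3*m^2 + d^3 + 14*d^2*m^3 + 9*d^2*m + 14*d*m^2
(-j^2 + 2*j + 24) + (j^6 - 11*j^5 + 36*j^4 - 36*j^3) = j^6 - 11*j^5 + 36*j^4 - 36*j^3 - j^2 + 2*j + 24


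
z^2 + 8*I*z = z*(z + 8*I)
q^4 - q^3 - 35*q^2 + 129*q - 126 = (q - 3)^2*(q - 2)*(q + 7)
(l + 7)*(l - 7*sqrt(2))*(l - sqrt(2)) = l^3 - 8*sqrt(2)*l^2 + 7*l^2 - 56*sqrt(2)*l + 14*l + 98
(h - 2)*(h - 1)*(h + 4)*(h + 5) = h^4 + 6*h^3 - 5*h^2 - 42*h + 40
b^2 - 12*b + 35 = (b - 7)*(b - 5)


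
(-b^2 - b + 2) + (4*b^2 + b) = 3*b^2 + 2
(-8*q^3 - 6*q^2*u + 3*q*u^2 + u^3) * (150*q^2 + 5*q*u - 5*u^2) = -1200*q^5 - 940*q^4*u + 460*q^3*u^2 + 195*q^2*u^3 - 10*q*u^4 - 5*u^5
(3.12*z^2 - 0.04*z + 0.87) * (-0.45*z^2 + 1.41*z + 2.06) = -1.404*z^4 + 4.4172*z^3 + 5.9793*z^2 + 1.1443*z + 1.7922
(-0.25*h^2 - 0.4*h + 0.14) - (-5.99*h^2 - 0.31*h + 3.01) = 5.74*h^2 - 0.09*h - 2.87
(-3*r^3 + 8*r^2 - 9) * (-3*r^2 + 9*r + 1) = 9*r^5 - 51*r^4 + 69*r^3 + 35*r^2 - 81*r - 9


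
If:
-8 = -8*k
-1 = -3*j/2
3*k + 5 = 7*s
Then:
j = 2/3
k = 1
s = 8/7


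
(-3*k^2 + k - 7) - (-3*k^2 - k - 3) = 2*k - 4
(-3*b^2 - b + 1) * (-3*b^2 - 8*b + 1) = 9*b^4 + 27*b^3 + 2*b^2 - 9*b + 1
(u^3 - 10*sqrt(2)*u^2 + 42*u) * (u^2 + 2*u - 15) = u^5 - 10*sqrt(2)*u^4 + 2*u^4 - 20*sqrt(2)*u^3 + 27*u^3 + 84*u^2 + 150*sqrt(2)*u^2 - 630*u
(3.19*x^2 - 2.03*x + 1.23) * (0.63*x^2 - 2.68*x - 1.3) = 2.0097*x^4 - 9.8281*x^3 + 2.0683*x^2 - 0.6574*x - 1.599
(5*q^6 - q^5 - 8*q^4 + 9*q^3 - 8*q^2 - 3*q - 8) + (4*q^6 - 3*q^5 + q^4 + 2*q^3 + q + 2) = 9*q^6 - 4*q^5 - 7*q^4 + 11*q^3 - 8*q^2 - 2*q - 6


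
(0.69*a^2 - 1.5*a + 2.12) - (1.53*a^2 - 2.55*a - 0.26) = -0.84*a^2 + 1.05*a + 2.38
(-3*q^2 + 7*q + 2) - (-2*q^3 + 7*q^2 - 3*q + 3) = 2*q^3 - 10*q^2 + 10*q - 1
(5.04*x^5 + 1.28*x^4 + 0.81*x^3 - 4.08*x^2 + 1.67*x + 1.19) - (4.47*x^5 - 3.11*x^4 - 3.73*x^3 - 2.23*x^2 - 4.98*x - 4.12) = 0.57*x^5 + 4.39*x^4 + 4.54*x^3 - 1.85*x^2 + 6.65*x + 5.31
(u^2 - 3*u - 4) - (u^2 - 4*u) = u - 4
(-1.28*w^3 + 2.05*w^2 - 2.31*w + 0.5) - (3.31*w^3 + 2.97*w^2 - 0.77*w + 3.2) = -4.59*w^3 - 0.92*w^2 - 1.54*w - 2.7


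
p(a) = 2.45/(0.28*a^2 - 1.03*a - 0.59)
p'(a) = 2.45*(1.03 - 0.56*a)/(0.28*a^2 - 1.03*a - 0.59)^2 = (2.5235 - 1.372*a)/(-0.28*a^2 + 1.03*a + 0.59)^2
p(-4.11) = 0.29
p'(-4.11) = 0.12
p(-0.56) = 32.84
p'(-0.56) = 591.38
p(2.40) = -1.69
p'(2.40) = -0.37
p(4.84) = 2.49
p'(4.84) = -4.25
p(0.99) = -1.83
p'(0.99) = 0.65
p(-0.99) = 3.48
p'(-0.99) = 7.83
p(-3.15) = 0.45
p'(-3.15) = 0.23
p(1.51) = -1.63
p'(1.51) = 0.20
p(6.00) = 0.74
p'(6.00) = -0.52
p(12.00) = 0.09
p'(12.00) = -0.02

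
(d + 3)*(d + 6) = d^2 + 9*d + 18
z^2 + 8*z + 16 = (z + 4)^2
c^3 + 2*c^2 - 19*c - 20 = (c - 4)*(c + 1)*(c + 5)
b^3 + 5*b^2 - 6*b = b*(b - 1)*(b + 6)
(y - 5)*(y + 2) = y^2 - 3*y - 10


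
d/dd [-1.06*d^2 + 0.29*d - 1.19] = 0.29 - 2.12*d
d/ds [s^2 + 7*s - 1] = 2*s + 7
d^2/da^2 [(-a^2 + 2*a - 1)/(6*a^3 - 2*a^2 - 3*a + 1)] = 4*(-18*a^6 + 108*a^5 - 171*a^4 + 94*a^3 - 18*a^2 + 6*a - 3)/(216*a^9 - 216*a^8 - 252*a^7 + 316*a^6 + 54*a^5 - 150*a^4 + 27*a^3 + 21*a^2 - 9*a + 1)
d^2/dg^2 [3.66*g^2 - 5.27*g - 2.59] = 7.32000000000000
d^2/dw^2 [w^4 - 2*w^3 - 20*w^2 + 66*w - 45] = 12*w^2 - 12*w - 40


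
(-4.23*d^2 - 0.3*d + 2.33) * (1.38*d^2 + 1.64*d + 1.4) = -5.8374*d^4 - 7.3512*d^3 - 3.1986*d^2 + 3.4012*d + 3.262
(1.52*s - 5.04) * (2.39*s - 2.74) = 3.6328*s^2 - 16.2104*s + 13.8096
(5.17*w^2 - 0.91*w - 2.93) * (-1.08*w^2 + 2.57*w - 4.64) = -5.5836*w^4 + 14.2697*w^3 - 23.1631*w^2 - 3.3077*w + 13.5952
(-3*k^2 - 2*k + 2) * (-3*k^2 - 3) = 9*k^4 + 6*k^3 + 3*k^2 + 6*k - 6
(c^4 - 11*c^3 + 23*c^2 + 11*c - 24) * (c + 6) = c^5 - 5*c^4 - 43*c^3 + 149*c^2 + 42*c - 144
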